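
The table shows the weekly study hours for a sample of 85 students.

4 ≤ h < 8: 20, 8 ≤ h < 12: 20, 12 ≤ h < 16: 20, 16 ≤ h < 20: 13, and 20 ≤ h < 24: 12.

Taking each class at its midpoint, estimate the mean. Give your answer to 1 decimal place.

Midpoints: 6, 10, 14, 18, 22
Σfm = 20×6 + 20×10 + 20×14 + 13×18 + 12×22 = 1098
n = Σf = 85
Mean = 1098 / 85 = 12.9176

12.9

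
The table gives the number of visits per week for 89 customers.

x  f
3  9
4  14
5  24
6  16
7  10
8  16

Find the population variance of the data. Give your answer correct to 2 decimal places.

Values: 3, 4, 5, 6, 7, 8
n = 89, Σfx = 497, mean = 5.5843
Σfx² = 2995
Σf(x − x̄)² = Σfx² − (Σfx)²/n = 2995 − 497²/89 = 219.6180
Population variance = 219.6180 / 89 = 2.4676

2.47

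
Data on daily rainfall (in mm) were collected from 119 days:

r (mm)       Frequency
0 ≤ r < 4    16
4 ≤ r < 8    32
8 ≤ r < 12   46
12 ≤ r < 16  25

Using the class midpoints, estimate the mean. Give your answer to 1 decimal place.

8.7

Midpoints: 2, 6, 10, 14
Σfm = 16×2 + 32×6 + 46×10 + 25×14 = 1034
n = Σf = 119
Mean = 1034 / 119 = 8.6891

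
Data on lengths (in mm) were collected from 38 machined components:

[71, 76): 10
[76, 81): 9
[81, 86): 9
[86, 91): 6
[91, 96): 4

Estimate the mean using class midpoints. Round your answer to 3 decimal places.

Midpoints: 73.5, 78.5, 83.5, 88.5, 93.5
Σfm = 10×73.5 + 9×78.5 + 9×83.5 + 6×88.5 + 4×93.5 = 3098
n = Σf = 38
Mean = 3098 / 38 = 81.5263

81.526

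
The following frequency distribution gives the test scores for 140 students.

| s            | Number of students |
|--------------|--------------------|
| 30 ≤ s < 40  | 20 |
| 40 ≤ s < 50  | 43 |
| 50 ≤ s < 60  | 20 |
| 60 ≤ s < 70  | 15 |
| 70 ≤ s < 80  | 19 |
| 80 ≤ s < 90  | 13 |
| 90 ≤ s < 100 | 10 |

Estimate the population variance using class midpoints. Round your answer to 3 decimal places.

338.464

Midpoints: 35, 45, 55, 65, 75, 85, 95
n = 140, Σfm = 8190, mean = 58.5000
Σfm² = 526500
Σf(m − x̄)² = Σfm² − (Σfm)²/n = 526500 − 8190²/140 = 47385.0000
Population variance = 47385.0000 / 140 = 338.4643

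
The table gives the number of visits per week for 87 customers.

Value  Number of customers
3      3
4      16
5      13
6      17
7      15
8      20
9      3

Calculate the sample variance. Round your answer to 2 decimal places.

2.61

Values: 3, 4, 5, 6, 7, 8, 9
n = 87, Σfx = 532, mean = 6.1149
Σfx² = 3478
Σf(x − x̄)² = Σfx² − (Σfx)²/n = 3478 − 532²/87 = 224.8506
Sample variance = 224.8506 / 86 = 2.6145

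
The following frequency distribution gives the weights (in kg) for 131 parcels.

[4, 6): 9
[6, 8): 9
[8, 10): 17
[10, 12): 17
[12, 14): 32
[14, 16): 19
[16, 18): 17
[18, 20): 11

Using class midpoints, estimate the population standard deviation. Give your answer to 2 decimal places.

3.87

Midpoints: 5, 7, 9, 11, 13, 15, 17, 19
n = 131, Σfm = 1647, mean = 12.5725
Σfm² = 22667
Σf(m − x̄)² = Σfm² − (Σfm)²/n = 22667 − 1647²/131 = 1960.0611
Population variance = 1960.0611 / 131 = 14.9623
Standard deviation = √14.9623 = 3.8681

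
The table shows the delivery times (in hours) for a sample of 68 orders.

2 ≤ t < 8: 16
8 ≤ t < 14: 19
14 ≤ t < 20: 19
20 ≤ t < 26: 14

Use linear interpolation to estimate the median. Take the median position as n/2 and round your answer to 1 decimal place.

13.7

Cumulative frequencies: 16, 35, 54, 68
n = 68; position = n/2 = 34.
This falls in the class 8 ≤ t < 14: L = 8, F = 16, f = 19, h = 6.
Median ≈ 8 + ((34 − 16) / 19) × 6 = 13.6842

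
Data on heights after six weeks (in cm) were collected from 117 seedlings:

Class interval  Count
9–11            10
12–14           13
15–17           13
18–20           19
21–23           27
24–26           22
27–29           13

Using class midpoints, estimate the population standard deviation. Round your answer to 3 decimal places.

5.354

Midpoints: 10, 13, 16, 19, 22, 25, 28
n = 117, Σfm = 2346, mean = 20.0513
Σfm² = 50394
Σf(m − x̄)² = Σfm² − (Σfm)²/n = 50394 − 2346²/117 = 3353.6923
Population variance = 3353.6923 / 117 = 28.6640
Standard deviation = √28.6640 = 5.3539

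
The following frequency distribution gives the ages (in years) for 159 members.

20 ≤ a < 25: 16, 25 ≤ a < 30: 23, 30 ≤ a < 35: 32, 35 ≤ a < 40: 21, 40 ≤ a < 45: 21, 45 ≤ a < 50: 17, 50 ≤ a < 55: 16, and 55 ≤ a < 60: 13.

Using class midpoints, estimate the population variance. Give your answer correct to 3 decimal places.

110.646

Midpoints: 22.5, 27.5, 32.5, 37.5, 42.5, 47.5, 52.5, 57.5
n = 159, Σfm = 6107.5, mean = 38.4119
Σfm² = 252193.75
Σf(m − x̄)² = Σfm² − (Σfm)²/n = 252193.75 − 6107.5²/159 = 17592.7673
Population variance = 17592.7673 / 159 = 110.6463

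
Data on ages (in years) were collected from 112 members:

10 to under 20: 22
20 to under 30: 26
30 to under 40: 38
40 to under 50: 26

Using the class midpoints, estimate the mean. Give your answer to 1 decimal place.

Midpoints: 15, 25, 35, 45
Σfm = 22×15 + 26×25 + 38×35 + 26×45 = 3480
n = Σf = 112
Mean = 3480 / 112 = 31.0714

31.1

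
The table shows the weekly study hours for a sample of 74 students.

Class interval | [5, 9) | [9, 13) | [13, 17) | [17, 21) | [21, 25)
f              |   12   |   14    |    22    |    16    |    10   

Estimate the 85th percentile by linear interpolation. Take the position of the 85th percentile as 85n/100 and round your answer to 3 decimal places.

Cumulative frequencies: 12, 26, 48, 64, 74
n = 74; position = 85n/100 = 62.9.
This falls in the class [17, 21): L = 17, F = 48, f = 16, h = 4.
85th percentile ≈ 17 + ((62.9 − 48) / 16) × 4 = 20.7250

20.725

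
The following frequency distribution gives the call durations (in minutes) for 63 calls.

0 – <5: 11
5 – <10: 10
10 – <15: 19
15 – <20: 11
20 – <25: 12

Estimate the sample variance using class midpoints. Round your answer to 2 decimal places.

45.51

Midpoints: 2.5, 7.5, 12.5, 17.5, 22.5
n = 63, Σfm = 802.5, mean = 12.7381
Σfm² = 13043.75
Σf(m − x̄)² = Σfm² − (Σfm)²/n = 13043.75 − 802.5²/63 = 2821.4286
Sample variance = 2821.4286 / 62 = 45.5069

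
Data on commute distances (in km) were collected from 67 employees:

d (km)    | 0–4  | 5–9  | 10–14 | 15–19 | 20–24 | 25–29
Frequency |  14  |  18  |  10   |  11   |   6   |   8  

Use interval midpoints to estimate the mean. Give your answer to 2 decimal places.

12.07

Midpoints: 2, 7, 12, 17, 22, 27
Σfm = 14×2 + 18×7 + 10×12 + 11×17 + 6×22 + 8×27 = 809
n = Σf = 67
Mean = 809 / 67 = 12.0746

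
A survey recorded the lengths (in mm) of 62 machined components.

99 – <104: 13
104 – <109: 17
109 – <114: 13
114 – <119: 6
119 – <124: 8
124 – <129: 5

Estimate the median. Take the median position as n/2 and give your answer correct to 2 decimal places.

109.38

Cumulative frequencies: 13, 30, 43, 49, 57, 62
n = 62; position = n/2 = 31.
This falls in the class 109 – <114: L = 109, F = 30, f = 13, h = 5.
Median ≈ 109 + ((31 − 30) / 13) × 5 = 109.3846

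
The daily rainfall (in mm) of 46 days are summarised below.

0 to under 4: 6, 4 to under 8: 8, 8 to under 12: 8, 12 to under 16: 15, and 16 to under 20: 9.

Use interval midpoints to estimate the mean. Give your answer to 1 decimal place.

11.1

Midpoints: 2, 6, 10, 14, 18
Σfm = 6×2 + 8×6 + 8×10 + 15×14 + 9×18 = 512
n = Σf = 46
Mean = 512 / 46 = 11.1304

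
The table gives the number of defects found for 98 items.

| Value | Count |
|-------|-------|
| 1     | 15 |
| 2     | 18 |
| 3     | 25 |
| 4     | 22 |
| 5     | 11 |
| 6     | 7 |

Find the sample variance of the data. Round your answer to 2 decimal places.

Values: 1, 2, 3, 4, 5, 6
n = 98, Σfx = 311, mean = 3.1735
Σfx² = 1191
Σf(x − x̄)² = Σfx² − (Σfx)²/n = 1191 − 311²/98 = 204.0510
Sample variance = 204.0510 / 97 = 2.1036

2.10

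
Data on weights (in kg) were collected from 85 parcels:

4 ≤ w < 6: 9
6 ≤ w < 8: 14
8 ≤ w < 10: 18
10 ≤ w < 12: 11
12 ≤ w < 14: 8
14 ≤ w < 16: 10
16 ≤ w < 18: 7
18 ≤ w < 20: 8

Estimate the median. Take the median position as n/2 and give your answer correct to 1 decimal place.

Cumulative frequencies: 9, 23, 41, 52, 60, 70, 77, 85
n = 85; position = n/2 = 42.5.
This falls in the class 10 ≤ w < 12: L = 10, F = 41, f = 11, h = 2.
Median ≈ 10 + ((42.5 − 41) / 11) × 2 = 10.2727

10.3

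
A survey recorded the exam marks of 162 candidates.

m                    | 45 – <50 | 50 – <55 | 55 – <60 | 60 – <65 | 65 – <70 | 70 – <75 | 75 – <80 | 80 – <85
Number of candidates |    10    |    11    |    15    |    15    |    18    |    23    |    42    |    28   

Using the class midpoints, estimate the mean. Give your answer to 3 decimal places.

Midpoints: 47.5, 52.5, 57.5, 62.5, 67.5, 72.5, 77.5, 82.5
Σfm = 10×47.5 + 11×52.5 + 15×57.5 + 15×62.5 + 18×67.5 + 23×72.5 + 42×77.5 + 28×82.5 = 11300
n = Σf = 162
Mean = 11300 / 162 = 69.7531

69.753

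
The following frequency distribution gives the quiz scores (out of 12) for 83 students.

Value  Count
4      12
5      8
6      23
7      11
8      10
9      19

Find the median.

6

Cumulative frequencies: 12, 20, 43, 54, 64, 83
n = 83, so the median is the value in position (n+1)/2 = 42.
Position 42 falls at value 6.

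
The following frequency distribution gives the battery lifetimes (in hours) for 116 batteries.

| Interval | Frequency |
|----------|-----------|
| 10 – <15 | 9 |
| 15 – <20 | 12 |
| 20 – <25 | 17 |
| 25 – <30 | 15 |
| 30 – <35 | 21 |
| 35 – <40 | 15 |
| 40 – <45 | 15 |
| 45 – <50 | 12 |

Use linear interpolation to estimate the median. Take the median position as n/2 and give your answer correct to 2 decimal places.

31.19

Cumulative frequencies: 9, 21, 38, 53, 74, 89, 104, 116
n = 116; position = n/2 = 58.
This falls in the class 30 – <35: L = 30, F = 53, f = 21, h = 5.
Median ≈ 30 + ((58 − 53) / 21) × 5 = 31.1905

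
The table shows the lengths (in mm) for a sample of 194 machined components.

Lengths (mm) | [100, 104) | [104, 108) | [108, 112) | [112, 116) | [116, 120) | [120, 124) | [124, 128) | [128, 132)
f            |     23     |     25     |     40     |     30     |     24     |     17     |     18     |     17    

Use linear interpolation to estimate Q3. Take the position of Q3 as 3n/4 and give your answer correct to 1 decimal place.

120.8

Cumulative frequencies: 23, 48, 88, 118, 142, 159, 177, 194
n = 194; position = 3n/4 = 145.5.
This falls in the class [120, 124): L = 120, F = 142, f = 17, h = 4.
Upper quartile ≈ 120 + ((145.5 − 142) / 17) × 4 = 120.8235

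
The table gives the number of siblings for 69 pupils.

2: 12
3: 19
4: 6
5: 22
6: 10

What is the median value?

Cumulative frequencies: 12, 31, 37, 59, 69
n = 69, so the median is the value in position (n+1)/2 = 35.
Position 35 falls at value 4.

4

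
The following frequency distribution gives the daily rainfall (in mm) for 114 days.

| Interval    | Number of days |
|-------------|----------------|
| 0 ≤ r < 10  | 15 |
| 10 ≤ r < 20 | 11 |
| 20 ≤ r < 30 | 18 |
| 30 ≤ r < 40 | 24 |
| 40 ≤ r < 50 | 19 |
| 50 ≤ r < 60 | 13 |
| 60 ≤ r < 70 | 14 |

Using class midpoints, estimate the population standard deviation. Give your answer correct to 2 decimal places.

18.59

Midpoints: 5, 15, 25, 35, 45, 55, 65
n = 114, Σfm = 4010, mean = 35.1754
Σfm² = 180450
Σf(m − x̄)² = Σfm² − (Σfm)²/n = 180450 − 4010²/114 = 39396.4912
Population variance = 39396.4912 / 114 = 345.5833
Standard deviation = √345.5833 = 18.5899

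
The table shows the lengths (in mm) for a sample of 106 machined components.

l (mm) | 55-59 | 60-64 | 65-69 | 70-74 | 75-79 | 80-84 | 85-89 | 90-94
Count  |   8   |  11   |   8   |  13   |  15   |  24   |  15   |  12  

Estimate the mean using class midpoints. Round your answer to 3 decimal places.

76.811

Midpoints: 57, 62, 67, 72, 77, 82, 87, 92
Σfm = 8×57 + 11×62 + 8×67 + 13×72 + 15×77 + 24×82 + 15×87 + 12×92 = 8142
n = Σf = 106
Mean = 8142 / 106 = 76.8113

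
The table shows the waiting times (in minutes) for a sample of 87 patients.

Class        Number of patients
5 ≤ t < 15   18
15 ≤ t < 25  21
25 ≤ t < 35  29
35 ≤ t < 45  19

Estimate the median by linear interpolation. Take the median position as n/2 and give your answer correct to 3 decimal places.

26.552

Cumulative frequencies: 18, 39, 68, 87
n = 87; position = n/2 = 43.5.
This falls in the class 25 ≤ t < 35: L = 25, F = 39, f = 29, h = 10.
Median ≈ 25 + ((43.5 − 39) / 29) × 10 = 26.5517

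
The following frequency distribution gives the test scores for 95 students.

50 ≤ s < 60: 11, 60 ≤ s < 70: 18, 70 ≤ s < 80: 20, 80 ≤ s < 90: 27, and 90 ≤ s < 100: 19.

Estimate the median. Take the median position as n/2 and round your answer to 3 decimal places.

Cumulative frequencies: 11, 29, 49, 76, 95
n = 95; position = n/2 = 47.5.
This falls in the class 70 ≤ s < 80: L = 70, F = 29, f = 20, h = 10.
Median ≈ 70 + ((47.5 − 29) / 20) × 10 = 79.2500

79.250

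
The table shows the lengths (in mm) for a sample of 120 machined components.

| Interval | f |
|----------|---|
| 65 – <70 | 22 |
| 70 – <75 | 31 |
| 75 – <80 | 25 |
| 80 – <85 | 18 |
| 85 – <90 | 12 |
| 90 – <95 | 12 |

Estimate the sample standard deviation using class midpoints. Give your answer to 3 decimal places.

7.845

Midpoints: 67.5, 72.5, 77.5, 82.5, 87.5, 92.5
n = 120, Σfm = 9315, mean = 77.6250
Σfm² = 730400
Σf(m − x̄)² = Σfm² − (Σfm)²/n = 730400 − 9315²/120 = 7323.1250
Sample variance = 7323.1250 / 119 = 61.5389
Standard deviation = √61.5389 = 7.8447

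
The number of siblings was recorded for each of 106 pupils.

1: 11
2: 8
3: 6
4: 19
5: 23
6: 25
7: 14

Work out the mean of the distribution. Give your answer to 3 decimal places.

Values: 1, 2, 3, 4, 5, 6, 7
Σfx = 11×1 + 8×2 + 6×3 + 19×4 + 23×5 + 25×6 + 14×7 = 484
n = Σf = 106
Mean = 484 / 106 = 4.5660

4.566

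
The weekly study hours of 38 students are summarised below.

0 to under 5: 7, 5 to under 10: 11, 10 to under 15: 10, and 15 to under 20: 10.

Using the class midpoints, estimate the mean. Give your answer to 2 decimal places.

Midpoints: 2.5, 7.5, 12.5, 17.5
Σfm = 7×2.5 + 11×7.5 + 10×12.5 + 10×17.5 = 400
n = Σf = 38
Mean = 400 / 38 = 10.5263

10.53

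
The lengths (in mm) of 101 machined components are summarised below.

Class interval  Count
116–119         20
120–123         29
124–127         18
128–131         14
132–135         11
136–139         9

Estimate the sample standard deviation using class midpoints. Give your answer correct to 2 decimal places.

Midpoints: 117.5, 121.5, 125.5, 129.5, 133.5, 137.5
n = 101, Σfm = 12651.5, mean = 125.2624
Σfm² = 1588719.25
Σf(m − x̄)² = Σfm² − (Σfm)²/n = 1588719.25 − 12651.5²/101 = 3962.2970
Sample variance = 3962.2970 / 100 = 39.6230
Standard deviation = √39.6230 = 6.2947

6.29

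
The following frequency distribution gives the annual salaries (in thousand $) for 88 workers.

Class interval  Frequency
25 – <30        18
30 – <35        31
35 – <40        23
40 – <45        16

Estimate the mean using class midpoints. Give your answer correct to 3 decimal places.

34.602

Midpoints: 27.5, 32.5, 37.5, 42.5
Σfm = 18×27.5 + 31×32.5 + 23×37.5 + 16×42.5 = 3045
n = Σf = 88
Mean = 3045 / 88 = 34.6023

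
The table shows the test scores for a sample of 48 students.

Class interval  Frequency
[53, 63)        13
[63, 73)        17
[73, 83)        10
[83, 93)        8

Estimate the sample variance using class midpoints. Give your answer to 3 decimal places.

Midpoints: 58, 68, 78, 88
n = 48, Σfm = 3394, mean = 70.7083
Σfm² = 245132
Σf(m − x̄)² = Σfm² − (Σfm)²/n = 245132 − 3394²/48 = 5147.9167
Sample variance = 5147.9167 / 47 = 109.5301

109.530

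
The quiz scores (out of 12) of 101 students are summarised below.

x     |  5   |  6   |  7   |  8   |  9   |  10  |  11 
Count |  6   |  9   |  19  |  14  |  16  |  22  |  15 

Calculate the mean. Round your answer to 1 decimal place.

Values: 5, 6, 7, 8, 9, 10, 11
Σfx = 6×5 + 9×6 + 19×7 + 14×8 + 16×9 + 22×10 + 15×11 = 858
n = Σf = 101
Mean = 858 / 101 = 8.4950

8.5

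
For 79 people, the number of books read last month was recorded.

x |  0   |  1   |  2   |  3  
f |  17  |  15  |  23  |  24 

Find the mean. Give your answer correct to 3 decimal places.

Values: 0, 1, 2, 3
Σfx = 17×0 + 15×1 + 23×2 + 24×3 = 133
n = Σf = 79
Mean = 133 / 79 = 1.6835

1.684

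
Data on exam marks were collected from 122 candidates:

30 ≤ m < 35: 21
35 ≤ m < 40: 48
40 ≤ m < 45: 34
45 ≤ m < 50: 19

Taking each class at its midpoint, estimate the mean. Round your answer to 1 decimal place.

Midpoints: 32.5, 37.5, 42.5, 47.5
Σfm = 21×32.5 + 48×37.5 + 34×42.5 + 19×47.5 = 4830
n = Σf = 122
Mean = 4830 / 122 = 39.5902

39.6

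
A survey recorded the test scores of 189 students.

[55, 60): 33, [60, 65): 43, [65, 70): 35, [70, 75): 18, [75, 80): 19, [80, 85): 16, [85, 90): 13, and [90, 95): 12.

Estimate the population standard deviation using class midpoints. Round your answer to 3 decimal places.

10.668

Midpoints: 57.5, 62.5, 67.5, 72.5, 77.5, 82.5, 87.5, 92.5
n = 189, Σfm = 13292.5, mean = 70.3307
Σfm² = 956381.25
Σf(m − x̄)² = Σfm² − (Σfm)²/n = 956381.25 − 13292.5²/189 = 21510.5820
Population variance = 21510.5820 / 189 = 113.8126
Standard deviation = √113.8126 = 10.6683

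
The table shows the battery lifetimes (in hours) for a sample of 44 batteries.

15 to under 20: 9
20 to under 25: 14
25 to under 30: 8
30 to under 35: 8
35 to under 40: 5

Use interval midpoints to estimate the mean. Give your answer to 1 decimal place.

25.9

Midpoints: 17.5, 22.5, 27.5, 32.5, 37.5
Σfm = 9×17.5 + 14×22.5 + 8×27.5 + 8×32.5 + 5×37.5 = 1140
n = Σf = 44
Mean = 1140 / 44 = 25.9091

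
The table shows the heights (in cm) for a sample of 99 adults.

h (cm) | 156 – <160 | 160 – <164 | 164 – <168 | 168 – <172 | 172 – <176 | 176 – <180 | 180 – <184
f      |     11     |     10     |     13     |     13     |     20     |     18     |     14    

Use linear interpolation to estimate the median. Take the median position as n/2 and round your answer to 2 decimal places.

172.50

Cumulative frequencies: 11, 21, 34, 47, 67, 85, 99
n = 99; position = n/2 = 49.5.
This falls in the class 172 – <176: L = 172, F = 47, f = 20, h = 4.
Median ≈ 172 + ((49.5 − 47) / 20) × 4 = 172.5000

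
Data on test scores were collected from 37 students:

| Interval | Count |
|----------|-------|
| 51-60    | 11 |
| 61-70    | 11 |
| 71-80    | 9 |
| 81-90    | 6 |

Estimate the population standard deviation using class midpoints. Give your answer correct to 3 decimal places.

10.565

Midpoints: 55.5, 65.5, 75.5, 85.5
n = 37, Σfm = 2523.5, mean = 68.2027
Σfm² = 176239.25
Σf(m − x̄)² = Σfm² − (Σfm)²/n = 176239.25 − 2523.5²/37 = 4129.7297
Population variance = 4129.7297 / 37 = 111.6143
Standard deviation = √111.6143 = 10.5648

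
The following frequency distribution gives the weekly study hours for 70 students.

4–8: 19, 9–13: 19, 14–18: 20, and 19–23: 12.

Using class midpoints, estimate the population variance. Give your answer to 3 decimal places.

27.883

Midpoints: 6, 11, 16, 21
n = 70, Σfm = 895, mean = 12.7857
Σfm² = 13395
Σf(m − x̄)² = Σfm² − (Σfm)²/n = 13395 − 895²/70 = 1951.7857
Population variance = 1951.7857 / 70 = 27.8827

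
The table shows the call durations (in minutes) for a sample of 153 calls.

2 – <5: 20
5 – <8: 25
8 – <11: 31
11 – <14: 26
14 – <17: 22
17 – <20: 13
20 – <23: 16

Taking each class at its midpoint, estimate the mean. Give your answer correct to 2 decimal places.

11.62

Midpoints: 3.5, 6.5, 9.5, 12.5, 15.5, 18.5, 21.5
Σfm = 20×3.5 + 25×6.5 + 31×9.5 + 26×12.5 + 22×15.5 + 13×18.5 + 16×21.5 = 1777.5
n = Σf = 153
Mean = 1777.5 / 153 = 11.6176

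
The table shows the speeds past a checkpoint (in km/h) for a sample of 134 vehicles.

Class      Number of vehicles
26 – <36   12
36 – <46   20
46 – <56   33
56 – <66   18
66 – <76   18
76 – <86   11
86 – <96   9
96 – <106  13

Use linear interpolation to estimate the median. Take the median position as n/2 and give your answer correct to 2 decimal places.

Cumulative frequencies: 12, 32, 65, 83, 101, 112, 121, 134
n = 134; position = n/2 = 67.
This falls in the class 56 – <66: L = 56, F = 65, f = 18, h = 10.
Median ≈ 56 + ((67 − 65) / 18) × 10 = 57.1111

57.11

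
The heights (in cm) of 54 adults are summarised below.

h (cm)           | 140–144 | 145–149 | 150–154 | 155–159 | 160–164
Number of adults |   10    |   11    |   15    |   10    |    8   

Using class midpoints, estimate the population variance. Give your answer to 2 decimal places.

42.84

Midpoints: 142, 147, 152, 157, 162
n = 54, Σfm = 8183, mean = 151.5370
Σfm² = 1242341
Σf(m − x̄)² = Σfm² − (Σfm)²/n = 1242341 − 8183²/54 = 2313.4259
Population variance = 2313.4259 / 54 = 42.8412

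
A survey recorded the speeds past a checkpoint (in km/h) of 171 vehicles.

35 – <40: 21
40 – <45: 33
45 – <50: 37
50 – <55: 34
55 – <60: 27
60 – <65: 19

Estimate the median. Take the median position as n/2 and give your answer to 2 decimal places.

49.26

Cumulative frequencies: 21, 54, 91, 125, 152, 171
n = 171; position = n/2 = 85.5.
This falls in the class 45 – <50: L = 45, F = 54, f = 37, h = 5.
Median ≈ 45 + ((85.5 − 54) / 37) × 5 = 49.2568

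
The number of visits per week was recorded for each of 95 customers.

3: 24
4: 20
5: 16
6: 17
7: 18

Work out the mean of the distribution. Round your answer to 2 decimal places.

4.84

Values: 3, 4, 5, 6, 7
Σfx = 24×3 + 20×4 + 16×5 + 17×6 + 18×7 = 460
n = Σf = 95
Mean = 460 / 95 = 4.8421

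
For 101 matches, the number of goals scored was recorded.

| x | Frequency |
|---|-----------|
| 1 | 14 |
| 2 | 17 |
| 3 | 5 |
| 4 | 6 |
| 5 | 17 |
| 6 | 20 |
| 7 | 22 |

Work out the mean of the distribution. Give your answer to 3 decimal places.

4.416

Values: 1, 2, 3, 4, 5, 6, 7
Σfx = 14×1 + 17×2 + 5×3 + 6×4 + 17×5 + 20×6 + 22×7 = 446
n = Σf = 101
Mean = 446 / 101 = 4.4158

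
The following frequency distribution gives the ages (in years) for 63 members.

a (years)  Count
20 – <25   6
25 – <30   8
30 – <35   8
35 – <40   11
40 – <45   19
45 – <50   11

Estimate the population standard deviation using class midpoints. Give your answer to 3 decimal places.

7.893

Midpoints: 22.5, 27.5, 32.5, 37.5, 42.5, 47.5
n = 63, Σfm = 2357.5, mean = 37.4206
Σfm² = 92143.75
Σf(m − x̄)² = Σfm² − (Σfm)²/n = 92143.75 − 2357.5²/63 = 3924.6032
Population variance = 3924.6032 / 63 = 62.2953
Standard deviation = √62.2953 = 7.8927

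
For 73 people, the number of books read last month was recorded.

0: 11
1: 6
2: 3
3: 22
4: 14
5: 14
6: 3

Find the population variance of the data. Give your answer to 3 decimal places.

3.053

Values: 0, 1, 2, 3, 4, 5, 6
n = 73, Σfx = 222, mean = 3.0411
Σfx² = 898
Σf(x − x̄)² = Σfx² − (Σfx)²/n = 898 − 222²/73 = 222.8767
Population variance = 222.8767 / 73 = 3.0531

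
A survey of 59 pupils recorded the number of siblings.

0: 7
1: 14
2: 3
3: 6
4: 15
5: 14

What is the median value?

3

Cumulative frequencies: 7, 21, 24, 30, 45, 59
n = 59, so the median is the value in position (n+1)/2 = 30.
Position 30 falls at value 3.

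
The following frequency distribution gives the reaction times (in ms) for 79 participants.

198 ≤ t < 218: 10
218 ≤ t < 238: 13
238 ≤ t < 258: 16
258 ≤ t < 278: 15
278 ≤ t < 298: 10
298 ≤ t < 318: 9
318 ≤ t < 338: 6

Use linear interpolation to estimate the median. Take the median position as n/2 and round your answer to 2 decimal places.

258.67

Cumulative frequencies: 10, 23, 39, 54, 64, 73, 79
n = 79; position = n/2 = 39.5.
This falls in the class 258 ≤ t < 278: L = 258, F = 39, f = 15, h = 20.
Median ≈ 258 + ((39.5 − 39) / 15) × 20 = 258.6667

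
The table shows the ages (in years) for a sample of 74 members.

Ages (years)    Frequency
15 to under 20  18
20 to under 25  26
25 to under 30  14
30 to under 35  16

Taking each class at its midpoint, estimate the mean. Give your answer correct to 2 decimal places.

Midpoints: 17.5, 22.5, 27.5, 32.5
Σfm = 18×17.5 + 26×22.5 + 14×27.5 + 16×32.5 = 1805
n = Σf = 74
Mean = 1805 / 74 = 24.3919

24.39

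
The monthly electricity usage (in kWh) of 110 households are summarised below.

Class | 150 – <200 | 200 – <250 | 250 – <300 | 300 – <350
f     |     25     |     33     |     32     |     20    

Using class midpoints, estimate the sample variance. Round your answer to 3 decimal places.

2681.610

Midpoints: 175, 225, 275, 325
n = 110, Σfm = 27100, mean = 246.3636
Σfm² = 6968750
Σf(m − x̄)² = Σfm² − (Σfm)²/n = 6968750 − 27100²/110 = 292295.4545
Sample variance = 292295.4545 / 109 = 2681.6097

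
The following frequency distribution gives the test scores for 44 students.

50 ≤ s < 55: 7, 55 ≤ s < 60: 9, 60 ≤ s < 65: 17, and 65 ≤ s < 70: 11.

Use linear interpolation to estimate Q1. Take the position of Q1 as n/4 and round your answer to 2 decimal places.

Cumulative frequencies: 7, 16, 33, 44
n = 44; position = n/4 = 11.
This falls in the class 55 ≤ s < 60: L = 55, F = 7, f = 9, h = 5.
Lower quartile ≈ 55 + ((11 − 7) / 9) × 5 = 57.2222

57.22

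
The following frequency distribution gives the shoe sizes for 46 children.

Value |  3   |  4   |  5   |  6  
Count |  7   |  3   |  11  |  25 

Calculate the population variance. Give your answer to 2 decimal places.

1.19

Values: 3, 4, 5, 6
n = 46, Σfx = 238, mean = 5.1739
Σfx² = 1286
Σf(x − x̄)² = Σfx² − (Σfx)²/n = 1286 − 238²/46 = 54.6087
Population variance = 54.6087 / 46 = 1.1871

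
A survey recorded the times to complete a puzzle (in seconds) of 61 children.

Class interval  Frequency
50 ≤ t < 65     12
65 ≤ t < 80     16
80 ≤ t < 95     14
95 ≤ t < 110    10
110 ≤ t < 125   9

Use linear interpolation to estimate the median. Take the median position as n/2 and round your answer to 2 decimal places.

Cumulative frequencies: 12, 28, 42, 52, 61
n = 61; position = n/2 = 30.5.
This falls in the class 80 ≤ t < 95: L = 80, F = 28, f = 14, h = 15.
Median ≈ 80 + ((30.5 − 28) / 14) × 15 = 82.6786

82.68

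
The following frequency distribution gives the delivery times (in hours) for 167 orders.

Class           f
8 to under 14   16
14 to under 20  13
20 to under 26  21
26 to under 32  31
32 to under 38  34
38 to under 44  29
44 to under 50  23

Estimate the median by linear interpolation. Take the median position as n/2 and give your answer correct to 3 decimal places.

32.441

Cumulative frequencies: 16, 29, 50, 81, 115, 144, 167
n = 167; position = n/2 = 83.5.
This falls in the class 32 to under 38: L = 32, F = 81, f = 34, h = 6.
Median ≈ 32 + ((83.5 − 81) / 34) × 6 = 32.4412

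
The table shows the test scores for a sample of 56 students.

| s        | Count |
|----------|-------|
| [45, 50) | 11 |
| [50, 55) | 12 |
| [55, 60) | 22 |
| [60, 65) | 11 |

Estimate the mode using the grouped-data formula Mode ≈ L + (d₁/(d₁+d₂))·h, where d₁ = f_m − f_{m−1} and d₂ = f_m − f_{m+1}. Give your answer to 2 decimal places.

57.38

Modal class: [55, 60) (highest frequency 22).
d₁ = 22 − 12 = 10, d₂ = 22 − 11 = 11
Mode ≈ 55 + (10/(10+11)) × 5 = 55 + 2.3810 = 57.3810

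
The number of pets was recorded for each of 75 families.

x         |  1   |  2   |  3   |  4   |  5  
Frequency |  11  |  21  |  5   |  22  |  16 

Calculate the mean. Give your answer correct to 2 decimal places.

3.15

Values: 1, 2, 3, 4, 5
Σfx = 11×1 + 21×2 + 5×3 + 22×4 + 16×5 = 236
n = Σf = 75
Mean = 236 / 75 = 3.1467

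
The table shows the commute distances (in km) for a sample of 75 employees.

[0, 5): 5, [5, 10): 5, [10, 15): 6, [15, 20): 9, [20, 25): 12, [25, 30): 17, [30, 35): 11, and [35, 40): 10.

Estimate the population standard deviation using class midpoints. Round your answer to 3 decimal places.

10.112

Midpoints: 2.5, 7.5, 12.5, 17.5, 22.5, 27.5, 32.5, 37.5
n = 75, Σfm = 1752.5, mean = 23.3667
Σfm² = 48618.75
Σf(m − x̄)² = Σfm² − (Σfm)²/n = 48618.75 − 1752.5²/75 = 7668.6667
Population variance = 7668.6667 / 75 = 102.2489
Standard deviation = √102.2489 = 10.1118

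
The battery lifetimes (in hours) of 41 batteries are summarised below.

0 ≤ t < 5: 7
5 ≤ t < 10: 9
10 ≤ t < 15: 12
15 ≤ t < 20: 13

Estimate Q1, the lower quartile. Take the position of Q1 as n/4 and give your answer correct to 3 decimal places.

Cumulative frequencies: 7, 16, 28, 41
n = 41; position = n/4 = 10.25.
This falls in the class 5 ≤ t < 10: L = 5, F = 7, f = 9, h = 5.
Lower quartile ≈ 5 + ((10.25 − 7) / 9) × 5 = 6.8056

6.806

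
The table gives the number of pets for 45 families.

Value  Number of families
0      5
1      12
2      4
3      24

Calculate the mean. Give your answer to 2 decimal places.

Values: 0, 1, 2, 3
Σfx = 5×0 + 12×1 + 4×2 + 24×3 = 92
n = Σf = 45
Mean = 92 / 45 = 2.0444

2.04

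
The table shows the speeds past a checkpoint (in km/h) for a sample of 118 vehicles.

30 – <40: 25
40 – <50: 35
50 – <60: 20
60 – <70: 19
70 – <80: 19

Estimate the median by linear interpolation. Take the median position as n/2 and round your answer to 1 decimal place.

49.7

Cumulative frequencies: 25, 60, 80, 99, 118
n = 118; position = n/2 = 59.
This falls in the class 40 – <50: L = 40, F = 25, f = 35, h = 10.
Median ≈ 40 + ((59 − 25) / 35) × 10 = 49.7143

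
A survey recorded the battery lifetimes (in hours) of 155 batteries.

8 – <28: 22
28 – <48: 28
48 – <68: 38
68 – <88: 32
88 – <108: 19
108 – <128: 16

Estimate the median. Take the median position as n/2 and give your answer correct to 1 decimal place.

62.5

Cumulative frequencies: 22, 50, 88, 120, 139, 155
n = 155; position = n/2 = 77.5.
This falls in the class 48 – <68: L = 48, F = 50, f = 38, h = 20.
Median ≈ 48 + ((77.5 − 50) / 38) × 20 = 62.4737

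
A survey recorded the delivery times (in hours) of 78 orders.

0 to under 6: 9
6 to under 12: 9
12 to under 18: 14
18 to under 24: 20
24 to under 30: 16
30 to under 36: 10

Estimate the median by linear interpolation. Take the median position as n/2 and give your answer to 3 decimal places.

Cumulative frequencies: 9, 18, 32, 52, 68, 78
n = 78; position = n/2 = 39.
This falls in the class 18 to under 24: L = 18, F = 32, f = 20, h = 6.
Median ≈ 18 + ((39 − 32) / 20) × 6 = 20.1000

20.100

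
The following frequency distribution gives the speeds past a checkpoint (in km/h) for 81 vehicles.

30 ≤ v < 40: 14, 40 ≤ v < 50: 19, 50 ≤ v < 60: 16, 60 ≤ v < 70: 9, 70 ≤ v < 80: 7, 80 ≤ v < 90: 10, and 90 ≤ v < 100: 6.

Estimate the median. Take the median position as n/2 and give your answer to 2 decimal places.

54.69

Cumulative frequencies: 14, 33, 49, 58, 65, 75, 81
n = 81; position = n/2 = 40.5.
This falls in the class 50 ≤ v < 60: L = 50, F = 33, f = 16, h = 10.
Median ≈ 50 + ((40.5 − 33) / 16) × 10 = 54.6875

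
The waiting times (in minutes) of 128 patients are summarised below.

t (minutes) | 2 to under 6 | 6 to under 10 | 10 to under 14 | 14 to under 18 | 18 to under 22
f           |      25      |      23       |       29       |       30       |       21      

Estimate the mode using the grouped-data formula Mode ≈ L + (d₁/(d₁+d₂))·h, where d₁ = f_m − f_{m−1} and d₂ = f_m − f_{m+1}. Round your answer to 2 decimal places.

14.40

Modal class: 14 to under 18 (highest frequency 30).
d₁ = 30 − 29 = 1, d₂ = 30 − 21 = 9
Mode ≈ 14 + (1/(1+9)) × 4 = 14 + 0.4000 = 14.4000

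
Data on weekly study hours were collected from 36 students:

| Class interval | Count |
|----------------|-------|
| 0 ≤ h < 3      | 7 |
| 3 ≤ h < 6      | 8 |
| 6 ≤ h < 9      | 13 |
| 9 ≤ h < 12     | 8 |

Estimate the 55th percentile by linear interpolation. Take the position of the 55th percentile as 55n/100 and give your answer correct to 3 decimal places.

Cumulative frequencies: 7, 15, 28, 36
n = 36; position = 55n/100 = 19.8.
This falls in the class 6 ≤ h < 9: L = 6, F = 15, f = 13, h = 3.
55th percentile ≈ 6 + ((19.8 − 15) / 13) × 3 = 7.1077

7.108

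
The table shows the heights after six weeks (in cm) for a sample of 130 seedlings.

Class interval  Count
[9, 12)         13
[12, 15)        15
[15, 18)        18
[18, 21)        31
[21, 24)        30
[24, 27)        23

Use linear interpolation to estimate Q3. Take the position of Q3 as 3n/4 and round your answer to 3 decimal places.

23.050

Cumulative frequencies: 13, 28, 46, 77, 107, 130
n = 130; position = 3n/4 = 97.5.
This falls in the class [21, 24): L = 21, F = 77, f = 30, h = 3.
Upper quartile ≈ 21 + ((97.5 − 77) / 30) × 3 = 23.0500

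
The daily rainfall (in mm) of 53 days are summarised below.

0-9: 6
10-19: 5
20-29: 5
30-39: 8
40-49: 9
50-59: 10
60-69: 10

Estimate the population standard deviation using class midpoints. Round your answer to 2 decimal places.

Midpoints: 4.5, 14.5, 24.5, 34.5, 44.5, 54.5, 64.5
n = 53, Σfm = 2088.5, mean = 39.4057
Σfm² = 102823.25
Σf(m − x̄)² = Σfm² − (Σfm)²/n = 102823.25 − 2088.5²/53 = 20524.5283
Population variance = 20524.5283 / 53 = 387.2553
Standard deviation = √387.2553 = 19.6788

19.68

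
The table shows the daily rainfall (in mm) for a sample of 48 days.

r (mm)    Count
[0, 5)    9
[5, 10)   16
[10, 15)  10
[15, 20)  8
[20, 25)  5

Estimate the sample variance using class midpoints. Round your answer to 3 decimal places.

39.716

Midpoints: 2.5, 7.5, 12.5, 17.5, 22.5
n = 48, Σfm = 520, mean = 10.8333
Σfm² = 7500
Σf(m − x̄)² = Σfm² − (Σfm)²/n = 7500 − 520²/48 = 1866.6667
Sample variance = 1866.6667 / 47 = 39.7163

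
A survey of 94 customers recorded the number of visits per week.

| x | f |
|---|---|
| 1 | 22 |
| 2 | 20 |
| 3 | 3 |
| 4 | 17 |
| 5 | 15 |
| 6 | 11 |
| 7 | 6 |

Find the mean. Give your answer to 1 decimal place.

Values: 1, 2, 3, 4, 5, 6, 7
Σfx = 22×1 + 20×2 + 3×3 + 17×4 + 15×5 + 11×6 + 6×7 = 322
n = Σf = 94
Mean = 322 / 94 = 3.4255

3.4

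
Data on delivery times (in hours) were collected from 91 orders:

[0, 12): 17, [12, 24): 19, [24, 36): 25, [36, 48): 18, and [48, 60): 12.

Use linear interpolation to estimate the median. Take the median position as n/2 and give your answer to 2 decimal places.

28.56

Cumulative frequencies: 17, 36, 61, 79, 91
n = 91; position = n/2 = 45.5.
This falls in the class [24, 36): L = 24, F = 36, f = 25, h = 12.
Median ≈ 24 + ((45.5 − 36) / 25) × 12 = 28.5600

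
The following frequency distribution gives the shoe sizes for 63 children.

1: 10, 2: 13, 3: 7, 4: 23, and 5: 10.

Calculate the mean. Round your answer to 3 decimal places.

Values: 1, 2, 3, 4, 5
Σfx = 10×1 + 13×2 + 7×3 + 23×4 + 10×5 = 199
n = Σf = 63
Mean = 199 / 63 = 3.1587

3.159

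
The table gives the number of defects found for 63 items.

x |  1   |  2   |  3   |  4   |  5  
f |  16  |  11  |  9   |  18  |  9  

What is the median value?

3

Cumulative frequencies: 16, 27, 36, 54, 63
n = 63, so the median is the value in position (n+1)/2 = 32.
Position 32 falls at value 3.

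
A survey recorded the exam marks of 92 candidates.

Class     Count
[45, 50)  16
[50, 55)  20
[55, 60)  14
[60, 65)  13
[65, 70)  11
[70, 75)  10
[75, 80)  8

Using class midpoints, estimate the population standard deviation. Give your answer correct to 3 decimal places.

Midpoints: 47.5, 52.5, 57.5, 62.5, 67.5, 72.5, 77.5
n = 92, Σfm = 5515, mean = 59.9457
Σfm² = 339025
Σf(m − x̄)² = Σfm² − (Σfm)²/n = 339025 − 5515²/92 = 8424.7283
Population variance = 8424.7283 / 92 = 91.5731
Standard deviation = √91.5731 = 9.5694

9.569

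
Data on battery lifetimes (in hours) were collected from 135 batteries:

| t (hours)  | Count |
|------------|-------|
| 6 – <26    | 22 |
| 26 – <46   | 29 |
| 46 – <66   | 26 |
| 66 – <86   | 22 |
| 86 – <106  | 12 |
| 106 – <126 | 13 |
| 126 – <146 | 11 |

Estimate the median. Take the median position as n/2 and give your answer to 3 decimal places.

Cumulative frequencies: 22, 51, 77, 99, 111, 124, 135
n = 135; position = n/2 = 67.5.
This falls in the class 46 – <66: L = 46, F = 51, f = 26, h = 20.
Median ≈ 46 + ((67.5 − 51) / 26) × 20 = 58.6923

58.692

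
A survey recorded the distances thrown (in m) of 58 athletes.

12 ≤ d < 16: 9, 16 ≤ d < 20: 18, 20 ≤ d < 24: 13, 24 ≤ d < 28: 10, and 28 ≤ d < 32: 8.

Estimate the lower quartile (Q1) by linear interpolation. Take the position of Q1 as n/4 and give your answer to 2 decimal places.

17.22

Cumulative frequencies: 9, 27, 40, 50, 58
n = 58; position = n/4 = 14.5.
This falls in the class 16 ≤ d < 20: L = 16, F = 9, f = 18, h = 4.
Lower quartile ≈ 16 + ((14.5 − 9) / 18) × 4 = 17.2222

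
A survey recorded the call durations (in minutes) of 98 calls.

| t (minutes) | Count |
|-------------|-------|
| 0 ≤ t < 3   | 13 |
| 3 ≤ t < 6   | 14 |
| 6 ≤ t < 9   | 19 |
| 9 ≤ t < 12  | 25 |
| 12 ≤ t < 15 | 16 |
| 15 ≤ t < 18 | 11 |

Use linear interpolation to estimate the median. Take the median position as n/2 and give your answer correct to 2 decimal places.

9.36

Cumulative frequencies: 13, 27, 46, 71, 87, 98
n = 98; position = n/2 = 49.
This falls in the class 9 ≤ t < 12: L = 9, F = 46, f = 25, h = 3.
Median ≈ 9 + ((49 − 46) / 25) × 3 = 9.3600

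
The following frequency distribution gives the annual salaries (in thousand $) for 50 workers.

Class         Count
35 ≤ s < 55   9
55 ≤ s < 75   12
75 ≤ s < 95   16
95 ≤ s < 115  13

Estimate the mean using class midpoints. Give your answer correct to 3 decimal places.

Midpoints: 45, 65, 85, 105
Σfm = 9×45 + 12×65 + 16×85 + 13×105 = 3910
n = Σf = 50
Mean = 3910 / 50 = 78.2000

78.200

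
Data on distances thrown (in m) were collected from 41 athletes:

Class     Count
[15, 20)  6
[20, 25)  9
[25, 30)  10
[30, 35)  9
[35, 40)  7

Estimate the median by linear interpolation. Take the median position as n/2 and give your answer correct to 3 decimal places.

27.750

Cumulative frequencies: 6, 15, 25, 34, 41
n = 41; position = n/2 = 20.5.
This falls in the class [25, 30): L = 25, F = 15, f = 10, h = 5.
Median ≈ 25 + ((20.5 − 15) / 10) × 5 = 27.7500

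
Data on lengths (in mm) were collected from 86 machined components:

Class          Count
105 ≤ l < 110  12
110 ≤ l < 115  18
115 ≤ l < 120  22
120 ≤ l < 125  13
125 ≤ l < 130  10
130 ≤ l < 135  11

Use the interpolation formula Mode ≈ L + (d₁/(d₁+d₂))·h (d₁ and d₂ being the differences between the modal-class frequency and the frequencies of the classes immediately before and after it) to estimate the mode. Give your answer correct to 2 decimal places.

116.54

Modal class: 115 ≤ l < 120 (highest frequency 22).
d₁ = 22 − 18 = 4, d₂ = 22 − 13 = 9
Mode ≈ 115 + (4/(4+9)) × 5 = 115 + 1.5385 = 116.5385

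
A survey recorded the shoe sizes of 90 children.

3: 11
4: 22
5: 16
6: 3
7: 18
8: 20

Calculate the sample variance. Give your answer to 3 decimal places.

3.229

Values: 3, 4, 5, 6, 7, 8
n = 90, Σfx = 505, mean = 5.6111
Σfx² = 3121
Σf(x − x̄)² = Σfx² − (Σfx)²/n = 3121 − 505²/90 = 287.3889
Sample variance = 287.3889 / 89 = 3.2291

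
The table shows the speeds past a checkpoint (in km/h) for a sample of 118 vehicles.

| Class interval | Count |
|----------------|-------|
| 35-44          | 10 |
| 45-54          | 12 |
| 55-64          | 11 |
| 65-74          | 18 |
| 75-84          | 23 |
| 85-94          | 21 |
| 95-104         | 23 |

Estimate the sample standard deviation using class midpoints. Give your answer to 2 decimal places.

Midpoints: 39.5, 49.5, 59.5, 69.5, 79.5, 89.5, 99.5
n = 118, Σfm = 8891, mean = 75.3475
Σfm² = 712179.5
Σf(m − x̄)² = Σfm² − (Σfm)²/n = 712179.5 − 8891²/118 = 42265.2542
Sample variance = 42265.2542 / 117 = 361.2415
Standard deviation = √361.2415 = 19.0064

19.01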